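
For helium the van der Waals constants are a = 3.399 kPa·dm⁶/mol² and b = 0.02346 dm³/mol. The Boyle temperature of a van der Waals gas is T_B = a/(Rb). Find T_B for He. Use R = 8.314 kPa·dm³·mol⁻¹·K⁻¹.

For a van der Waals gas the second virial coefficient B₂ = b − a/(RT) vanishes at T_B = a/(Rb).
T_B = 3.399/(8.314×0.02346) = 3.399/0.19505 = 17.43 K

T_B ≈ 17.43 K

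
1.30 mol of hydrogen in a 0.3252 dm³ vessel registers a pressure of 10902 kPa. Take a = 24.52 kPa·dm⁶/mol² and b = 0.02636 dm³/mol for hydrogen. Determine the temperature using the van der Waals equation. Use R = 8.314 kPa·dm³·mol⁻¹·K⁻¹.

T ≈ 304.0 K

T = (P + a n²/V²)(V − nb)/(nR)
P + a n²/V² = 10902 + (24.52)(1.30)²/(0.3252)² = 11294 kPa
V − nb = 0.3252 − (1.30)(0.02636) = 0.29093 dm³
T = (11294)(0.29093)/((1.30)(8.314)) = 304.0 K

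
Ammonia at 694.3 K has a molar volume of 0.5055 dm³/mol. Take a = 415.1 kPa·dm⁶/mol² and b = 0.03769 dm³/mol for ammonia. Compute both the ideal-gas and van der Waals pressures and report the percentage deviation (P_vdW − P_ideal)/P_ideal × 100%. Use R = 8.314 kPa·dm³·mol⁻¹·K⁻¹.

Ideal: P_ideal = RT/V_m = (8.314)(694.3)/0.5055 = 11419.2 kPa
vdW: P = RT/(V_m − b) − a/V_m² = 5772.41/0.467810 − 415.1/0.255530 = 12339.2 − 1624.47 = 10714.7 kPa
% deviation = (10714.7 − 11419.2)/11419.2 × 100% = -6.17%

-6.17 %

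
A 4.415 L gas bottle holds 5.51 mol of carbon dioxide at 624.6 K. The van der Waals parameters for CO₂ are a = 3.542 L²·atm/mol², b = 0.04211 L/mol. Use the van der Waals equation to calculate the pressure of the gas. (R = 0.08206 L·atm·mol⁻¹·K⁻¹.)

P ≈ 62.00 atm

P = nRT/(V − nb) − a n²/V²
nRT/(V − nb) = (5.51)(0.08206)(624.6)/(4.415 − 5.51×0.04211) = 282.41/4.1830 = 67.514 atm
a n²/V² = (3.542)(5.51)²/(4.415)² = 5.5168 atm
P = 67.514 − 5.5168 = 62.00 atm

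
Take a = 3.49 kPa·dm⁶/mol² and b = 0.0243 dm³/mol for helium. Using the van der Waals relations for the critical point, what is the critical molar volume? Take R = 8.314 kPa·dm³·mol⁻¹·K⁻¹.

V_m,c ≈ 0.07290 dm³/mol

For a van der Waals gas, V_m,c = 3b.
V_m,c = 3×0.0243 = 0.07290 dm³/mol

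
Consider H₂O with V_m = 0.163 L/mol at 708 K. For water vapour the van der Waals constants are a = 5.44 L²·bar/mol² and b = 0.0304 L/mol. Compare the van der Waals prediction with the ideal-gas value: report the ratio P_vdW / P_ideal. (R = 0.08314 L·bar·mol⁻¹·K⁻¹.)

Ideal: P_ideal = RT/V_m = (0.08314)(708)/0.163 = 361.123 bar
vdW: P = RT/(V_m − b) − a/V_m² = 58.8631/0.132600 − 5.44/0.0265690 = 443.915 − 204.750 = 239.165 bar
Ratio = 239.165/361.123 = 0.6623

P_vdW / P_ideal ≈ 0.6623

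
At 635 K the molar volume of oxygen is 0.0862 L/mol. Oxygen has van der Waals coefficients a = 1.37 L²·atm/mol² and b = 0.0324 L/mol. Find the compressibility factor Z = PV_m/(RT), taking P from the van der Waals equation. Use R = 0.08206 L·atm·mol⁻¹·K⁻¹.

Z ≈ 1.297

P = RT/(V_m − b) − a/V_m² = (0.08206)(635)/(0.0862 − 0.0324) − 1.37/(0.0862)²
  = 52.108/0.053800 − 184.38 = 968.55 − 184.38 = 784.17 atm
Z = PV_m/(RT) = (784.17)(0.0862)/((0.08206)(635)) = 67.595/52.108 = 1.297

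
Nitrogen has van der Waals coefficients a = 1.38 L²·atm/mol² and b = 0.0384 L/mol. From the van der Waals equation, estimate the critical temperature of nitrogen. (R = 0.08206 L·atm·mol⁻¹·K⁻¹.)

T_c ≈ 129.8 K

For a van der Waals gas, T_c = 8a/(27Rb).
T_c = 8×1.38/(27×0.08206×0.0384) = 11.040/0.085080 = 129.8 K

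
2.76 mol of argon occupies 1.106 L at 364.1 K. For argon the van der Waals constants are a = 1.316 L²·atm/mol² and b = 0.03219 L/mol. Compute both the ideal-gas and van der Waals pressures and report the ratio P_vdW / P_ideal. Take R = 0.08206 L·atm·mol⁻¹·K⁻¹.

P_vdW / P_ideal ≈ 0.9774

Ideal: P_ideal = nRT/V = (2.76)(0.08206)(364.1)/1.106 = 74.5600 atm
vdW: P = nRT/(V − nb) − a n²/V² = 82.4634/1.01716 − 10.0248/1.22324 = 81.0722 − 8.19528 = 72.8769 atm
Ratio = 72.8769/74.5600 = 0.9774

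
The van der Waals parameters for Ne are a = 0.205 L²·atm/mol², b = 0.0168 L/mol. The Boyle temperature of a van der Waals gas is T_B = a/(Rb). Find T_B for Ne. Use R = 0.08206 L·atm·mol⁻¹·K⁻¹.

T_B ≈ 148.7 K

For a van der Waals gas the second virial coefficient B₂ = b − a/(RT) vanishes at T_B = a/(Rb).
T_B = 0.205/(0.08206×0.0168) = 0.205/0.0013786 = 148.7 K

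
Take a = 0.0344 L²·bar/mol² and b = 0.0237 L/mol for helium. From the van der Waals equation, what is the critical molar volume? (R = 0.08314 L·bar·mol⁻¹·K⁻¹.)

V_m,c ≈ 0.07110 L/mol

For a van der Waals gas, V_m,c = 3b.
V_m,c = 3×0.0237 = 0.07110 L/mol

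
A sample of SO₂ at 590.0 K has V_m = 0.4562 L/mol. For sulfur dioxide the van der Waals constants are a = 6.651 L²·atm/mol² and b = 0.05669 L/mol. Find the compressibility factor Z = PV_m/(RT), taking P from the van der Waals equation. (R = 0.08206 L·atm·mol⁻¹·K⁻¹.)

P = RT/(V_m − b) − a/V_m² = (0.08206)(590.0)/(0.4562 − 0.05669) − 6.651/(0.4562)²
  = 48.415/0.39951 − 31.958 = 121.19 − 31.958 = 89.23 atm
Z = PV_m/(RT) = (89.23)(0.4562)/((0.08206)(590.0)) = 40.707/48.415 = 0.8408

Z ≈ 0.8408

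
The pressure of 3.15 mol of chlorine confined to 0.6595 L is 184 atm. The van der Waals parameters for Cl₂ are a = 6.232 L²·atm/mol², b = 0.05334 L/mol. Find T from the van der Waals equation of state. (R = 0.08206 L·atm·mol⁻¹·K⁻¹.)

T ≈ 620.2 K

T = (P + a n²/V²)(V − nb)/(nR)
P + a n²/V² = 184 + (6.232)(3.15)²/(0.6595)² = 326.17 atm
V − nb = 0.6595 − (3.15)(0.05334) = 0.49148 L
T = (326.17)(0.49148)/((3.15)(0.08206)) = 620.2 K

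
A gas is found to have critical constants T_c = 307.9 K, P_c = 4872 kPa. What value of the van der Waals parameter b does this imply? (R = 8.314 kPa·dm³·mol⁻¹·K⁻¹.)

b ≈ 0.06568 dm³/mol

From T_c = 8a/(27Rb) and P_c = a/(27b²): b = R T_c/(8 P_c).
b = (8.314)(307.9)/(8×4872) = 2559.9/38976 = 0.06568 dm³/mol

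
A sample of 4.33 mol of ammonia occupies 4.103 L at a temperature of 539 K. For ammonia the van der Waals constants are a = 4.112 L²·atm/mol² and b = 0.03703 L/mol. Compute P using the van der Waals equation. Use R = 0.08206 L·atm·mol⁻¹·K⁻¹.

P ≈ 44.00 atm

P = nRT/(V − nb) − a n²/V²
nRT/(V − nb) = (4.33)(0.08206)(539)/(4.103 − 4.33×0.03703) = 191.52/3.9427 = 48.576 atm
a n²/V² = (4.112)(4.33)²/(4.103)² = 4.5796 atm
P = 48.576 − 4.5796 = 44.00 atm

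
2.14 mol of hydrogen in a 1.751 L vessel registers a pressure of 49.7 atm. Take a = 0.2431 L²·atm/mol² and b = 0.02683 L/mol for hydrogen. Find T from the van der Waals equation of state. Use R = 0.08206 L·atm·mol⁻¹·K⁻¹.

T ≈ 482.8 K

T = (P + a n²/V²)(V − nb)/(nR)
P + a n²/V² = 49.7 + (0.2431)(2.14)²/(1.751)² = 50.063 atm
V − nb = 1.751 − (2.14)(0.02683) = 1.6936 L
T = (50.063)(1.6936)/((2.14)(0.08206)) = 482.8 K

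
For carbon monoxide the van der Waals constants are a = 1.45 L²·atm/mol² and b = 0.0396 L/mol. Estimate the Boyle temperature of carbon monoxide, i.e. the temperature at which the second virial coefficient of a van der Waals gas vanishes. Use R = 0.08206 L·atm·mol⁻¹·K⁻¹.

For a van der Waals gas the second virial coefficient B₂ = b − a/(RT) vanishes at T_B = a/(Rb).
T_B = 1.45/(0.08206×0.0396) = 1.45/0.0032496 = 446.2 K

T_B ≈ 446.2 K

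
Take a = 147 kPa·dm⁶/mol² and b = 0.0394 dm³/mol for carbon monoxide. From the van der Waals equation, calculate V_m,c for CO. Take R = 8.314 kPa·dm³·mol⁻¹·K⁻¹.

For a van der Waals gas, V_m,c = 3b.
V_m,c = 3×0.0394 = 0.1182 dm³/mol

V_m,c ≈ 0.1182 dm³/mol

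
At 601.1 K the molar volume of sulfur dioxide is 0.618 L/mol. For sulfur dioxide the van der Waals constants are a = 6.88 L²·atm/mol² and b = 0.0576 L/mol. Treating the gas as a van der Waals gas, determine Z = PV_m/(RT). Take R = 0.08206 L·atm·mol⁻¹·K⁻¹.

Z ≈ 0.8771

P = RT/(V_m − b) − a/V_m² = (0.08206)(601.1)/(0.618 − 0.0576) − 6.88/(0.618)²
  = 49.326/0.56040 − 18.014 = 88.019 − 18.014 = 70.005 atm
Z = PV_m/(RT) = (70.005)(0.618)/((0.08206)(601.1)) = 43.263/49.326 = 0.8771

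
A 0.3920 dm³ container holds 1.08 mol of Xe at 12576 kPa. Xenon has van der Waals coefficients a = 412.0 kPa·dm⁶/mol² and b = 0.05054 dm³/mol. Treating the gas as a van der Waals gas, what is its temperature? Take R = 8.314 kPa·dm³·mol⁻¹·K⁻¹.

T = (P + a n²/V²)(V − nb)/(nR)
P + a n²/V² = 12576 + (412.0)(1.08)²/(0.3920)² = 15703 kPa
V − nb = 0.3920 − (1.08)(0.05054) = 0.33742 dm³
T = (15703)(0.33742)/((1.08)(8.314)) = 590.1 K

T ≈ 590.1 K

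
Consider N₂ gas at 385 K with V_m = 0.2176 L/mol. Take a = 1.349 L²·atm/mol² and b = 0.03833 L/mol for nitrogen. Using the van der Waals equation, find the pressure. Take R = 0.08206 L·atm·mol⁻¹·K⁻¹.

P = RT/(V_m − b) − a/V_m²
RT/(V_m − b) = (0.08206)(385)/(0.2176 − 0.03833) = 31.593/0.17927 = 176.23 atm
a/V_m² = 1.349/(0.2176)² = 28.490 atm
P = 176.23 − 28.490 = 147.7 atm

P ≈ 147.7 atm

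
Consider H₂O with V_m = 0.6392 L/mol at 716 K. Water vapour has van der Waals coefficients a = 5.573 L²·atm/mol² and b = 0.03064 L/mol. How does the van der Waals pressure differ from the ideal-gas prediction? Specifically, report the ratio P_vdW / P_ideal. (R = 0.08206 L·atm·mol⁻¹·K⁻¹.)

P_vdW / P_ideal ≈ 0.9020

Ideal: P_ideal = RT/V_m = (0.08206)(716)/0.6392 = 91.9195 atm
vdW: P = RT/(V_m − b) − a/V_m² = 58.7550/0.608560 − 5.573/0.408577 = 96.5476 − 13.6400 = 82.9076 atm
Ratio = 82.9076/91.9195 = 0.9020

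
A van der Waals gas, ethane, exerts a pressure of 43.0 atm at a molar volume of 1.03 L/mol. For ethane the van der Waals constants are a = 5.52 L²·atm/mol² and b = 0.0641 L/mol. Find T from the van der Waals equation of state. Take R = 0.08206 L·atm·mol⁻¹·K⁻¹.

T ≈ 567.4 K

T = (P + a/V_m²)(V_m − b)/R
P + a/V_m² = 43.0 + 5.52/(1.03)² = 48.203 atm
V_m − b = 1.03 − 0.0641 = 0.96590 L/mol
T = (48.203)(0.96590)/0.08206 = 567.4 K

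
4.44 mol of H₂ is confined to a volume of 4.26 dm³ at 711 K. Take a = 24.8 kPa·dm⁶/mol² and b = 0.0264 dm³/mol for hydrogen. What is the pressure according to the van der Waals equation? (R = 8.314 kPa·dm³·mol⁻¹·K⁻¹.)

P ≈ 6308 kPa

P = nRT/(V − nb) − a n²/V²
nRT/(V − nb) = (4.44)(8.314)(711)/(4.26 − 4.44×0.0264) = 26246/4.1428 = 6335.3 kPa
a n²/V² = (24.8)(4.44)²/(4.26)² = 26.940 kPa
P = 6335.3 − 26.940 = 6308 kPa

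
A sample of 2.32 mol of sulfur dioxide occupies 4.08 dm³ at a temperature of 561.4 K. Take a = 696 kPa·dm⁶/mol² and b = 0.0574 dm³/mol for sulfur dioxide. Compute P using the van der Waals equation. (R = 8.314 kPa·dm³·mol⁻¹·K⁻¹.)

P ≈ 2519 kPa

P = nRT/(V − nb) − a n²/V²
nRT/(V − nb) = (2.32)(8.314)(561.4)/(4.08 − 2.32×0.0574) = 10829/3.9468 = 2743.7 kPa
a n²/V² = (696)(2.32)²/(4.08)² = 225.04 kPa
P = 2743.7 − 225.04 = 2519 kPa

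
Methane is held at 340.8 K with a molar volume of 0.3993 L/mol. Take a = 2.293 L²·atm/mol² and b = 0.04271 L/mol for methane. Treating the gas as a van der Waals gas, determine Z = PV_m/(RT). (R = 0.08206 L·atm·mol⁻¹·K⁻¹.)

Z ≈ 0.9144

P = RT/(V_m − b) − a/V_m² = (0.08206)(340.8)/(0.3993 − 0.04271) − 2.293/(0.3993)²
  = 27.966/0.35659 − 14.382 = 78.426 − 14.382 = 64.044 atm
Z = PV_m/(RT) = (64.044)(0.3993)/((0.08206)(340.8)) = 25.573/27.966 = 0.9144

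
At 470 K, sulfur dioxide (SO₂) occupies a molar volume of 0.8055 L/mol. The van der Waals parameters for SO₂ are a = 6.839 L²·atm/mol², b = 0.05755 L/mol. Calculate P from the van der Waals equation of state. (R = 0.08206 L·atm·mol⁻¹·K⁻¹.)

P ≈ 41.02 atm

P = RT/(V_m − b) − a/V_m²
RT/(V_m − b) = (0.08206)(470)/(0.8055 − 0.05755) = 38.568/0.74795 = 51.565 atm
a/V_m² = 6.839/(0.8055)² = 10.541 atm
P = 51.565 − 10.541 = 41.02 atm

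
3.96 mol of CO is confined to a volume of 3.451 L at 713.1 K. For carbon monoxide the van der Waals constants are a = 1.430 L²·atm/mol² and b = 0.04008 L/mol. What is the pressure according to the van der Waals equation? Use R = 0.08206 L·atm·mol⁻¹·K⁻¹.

P ≈ 68.50 atm

P = nRT/(V − nb) − a n²/V²
nRT/(V − nb) = (3.96)(0.08206)(713.1)/(3.451 − 3.96×0.04008) = 231.73/3.2923 = 70.385 atm
a n²/V² = (1.430)(3.96)²/(3.451)² = 1.8829 atm
P = 70.385 − 1.8829 = 68.50 atm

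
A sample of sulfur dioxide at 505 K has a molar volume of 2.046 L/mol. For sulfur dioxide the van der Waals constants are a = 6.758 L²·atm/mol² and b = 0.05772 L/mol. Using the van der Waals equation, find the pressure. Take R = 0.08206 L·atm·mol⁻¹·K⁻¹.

P ≈ 19.23 atm

P = RT/(V_m − b) − a/V_m²
RT/(V_m − b) = (0.08206)(505)/(2.046 − 0.05772) = 41.440/1.9883 = 20.842 atm
a/V_m² = 6.758/(2.046)² = 1.6144 atm
P = 20.842 − 1.6144 = 19.23 atm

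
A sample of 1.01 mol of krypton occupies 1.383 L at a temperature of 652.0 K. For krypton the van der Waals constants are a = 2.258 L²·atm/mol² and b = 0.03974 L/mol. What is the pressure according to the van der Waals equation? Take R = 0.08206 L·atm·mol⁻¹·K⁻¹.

P = nRT/(V − nb) − a n²/V²
nRT/(V − nb) = (1.01)(0.08206)(652.0)/(1.383 − 1.01×0.03974) = 54.038/1.3429 = 40.240 atm
a n²/V² = (2.258)(1.01)²/(1.383)² = 1.2043 atm
P = 40.240 − 1.2043 = 39.04 atm

P ≈ 39.04 atm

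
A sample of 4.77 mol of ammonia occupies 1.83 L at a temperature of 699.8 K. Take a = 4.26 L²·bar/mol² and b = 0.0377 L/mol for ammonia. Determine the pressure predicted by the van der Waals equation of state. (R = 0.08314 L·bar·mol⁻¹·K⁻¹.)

P = nRT/(V − nb) − a n²/V²
nRT/(V − nb) = (4.77)(0.08314)(699.8)/(1.83 − 4.77×0.0377) = 277.53/1.6502 = 168.18 bar
a n²/V² = (4.26)(4.77)²/(1.83)² = 28.943 bar
P = 168.18 − 28.943 = 139.2 bar

P ≈ 139.2 bar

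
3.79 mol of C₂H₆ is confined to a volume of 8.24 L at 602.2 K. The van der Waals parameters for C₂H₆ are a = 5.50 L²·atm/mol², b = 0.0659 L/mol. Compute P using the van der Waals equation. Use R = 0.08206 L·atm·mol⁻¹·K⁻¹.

P = nRT/(V − nb) − a n²/V²
nRT/(V − nb) = (3.79)(0.08206)(602.2)/(8.24 − 3.79×0.0659) = 187.29/7.9902 = 23.440 atm
a n²/V² = (5.50)(3.79)²/(8.24)² = 1.1636 atm
P = 23.440 − 1.1636 = 22.28 atm

P ≈ 22.28 atm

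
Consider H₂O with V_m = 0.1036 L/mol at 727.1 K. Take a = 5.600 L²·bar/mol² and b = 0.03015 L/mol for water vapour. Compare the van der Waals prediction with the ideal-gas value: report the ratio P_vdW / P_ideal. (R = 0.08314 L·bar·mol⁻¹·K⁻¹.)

Ideal: P_ideal = RT/V_m = (0.08314)(727.1)/0.1036 = 583.505 bar
vdW: P = RT/(V_m − b) − a/V_m² = 60.4511/0.0734500 − 5.600/0.0107330 = 823.024 − 521.755 = 301.269 bar
Ratio = 301.269/583.505 = 0.5163

P_vdW / P_ideal ≈ 0.5163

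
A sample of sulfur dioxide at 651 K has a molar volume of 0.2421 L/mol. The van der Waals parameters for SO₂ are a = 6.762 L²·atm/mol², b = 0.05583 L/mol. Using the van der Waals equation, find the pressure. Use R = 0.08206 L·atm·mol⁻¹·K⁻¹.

P ≈ 171.4 atm

P = RT/(V_m − b) − a/V_m²
RT/(V_m − b) = (0.08206)(651)/(0.2421 − 0.05583) = 53.421/0.18627 = 286.79 atm
a/V_m² = 6.762/(0.2421)² = 115.37 atm
P = 286.79 − 115.37 = 171.4 atm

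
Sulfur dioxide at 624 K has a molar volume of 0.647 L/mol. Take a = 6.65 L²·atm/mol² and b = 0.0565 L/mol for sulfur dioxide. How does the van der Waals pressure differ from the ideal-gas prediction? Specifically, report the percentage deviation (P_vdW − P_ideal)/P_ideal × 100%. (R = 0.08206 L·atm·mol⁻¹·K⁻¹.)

Ideal: P_ideal = RT/V_m = (0.08206)(624)/0.647 = 79.1429 atm
vdW: P = RT/(V_m − b) − a/V_m² = 51.2054/0.590500 − 6.65/0.418609 = 86.7153 − 15.8859 = 70.8294 atm
% deviation = (70.8294 − 79.1429)/79.1429 × 100% = -10.50%

-10.50 %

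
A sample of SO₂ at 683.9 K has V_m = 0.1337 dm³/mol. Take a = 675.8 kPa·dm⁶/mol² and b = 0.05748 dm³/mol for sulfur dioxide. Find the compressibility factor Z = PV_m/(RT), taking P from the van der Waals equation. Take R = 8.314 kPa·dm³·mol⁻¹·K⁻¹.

P = RT/(V_m − b) − a/V_m² = (8.314)(683.9)/(0.1337 − 0.05748) − 675.8/(0.1337)²
  = 5685.9/0.076220 − 37806 = 74599 − 37806 = 36793 kPa
Z = PV_m/(RT) = (36793)(0.1337)/((8.314)(683.9)) = 4919.2/5685.9 = 0.8652

Z ≈ 0.8652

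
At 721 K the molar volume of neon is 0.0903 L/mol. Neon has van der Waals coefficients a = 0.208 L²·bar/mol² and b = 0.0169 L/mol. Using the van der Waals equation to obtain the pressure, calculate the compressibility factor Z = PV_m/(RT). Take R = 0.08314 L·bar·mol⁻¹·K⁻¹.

P = RT/(V_m − b) − a/V_m² = (0.08314)(721)/(0.0903 − 0.0169) − 0.208/(0.0903)²
  = 59.944/0.073400 − 25.509 = 816.68 − 25.509 = 791.17 bar
Z = PV_m/(RT) = (791.17)(0.0903)/((0.08314)(721)) = 71.443/59.944 = 1.192

Z ≈ 1.192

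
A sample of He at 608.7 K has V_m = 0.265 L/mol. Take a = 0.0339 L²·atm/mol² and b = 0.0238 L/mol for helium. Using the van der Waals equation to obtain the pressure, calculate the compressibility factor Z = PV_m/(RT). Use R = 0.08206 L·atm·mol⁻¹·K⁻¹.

Z ≈ 1.096

P = RT/(V_m − b) − a/V_m² = (0.08206)(608.7)/(0.265 − 0.0238) − 0.0339/(0.265)²
  = 49.950/0.24120 − 0.48273 = 207.09 − 0.48273 = 206.61 atm
Z = PV_m/(RT) = (206.61)(0.265)/((0.08206)(608.7)) = 54.752/49.950 = 1.096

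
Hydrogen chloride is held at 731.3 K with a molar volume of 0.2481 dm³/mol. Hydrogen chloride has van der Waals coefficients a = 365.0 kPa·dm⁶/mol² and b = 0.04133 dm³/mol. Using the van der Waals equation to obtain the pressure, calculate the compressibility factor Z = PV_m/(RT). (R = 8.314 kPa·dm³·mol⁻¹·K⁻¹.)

P = RT/(V_m − b) − a/V_m² = (8.314)(731.3)/(0.2481 − 0.04133) − 365.0/(0.2481)²
  = 6080.0/0.20677 − 5929.8 = 29405 − 5929.8 = 23475 kPa
Z = PV_m/(RT) = (23475)(0.2481)/((8.314)(731.3)) = 5824.1/6080.0 = 0.9579

Z ≈ 0.9579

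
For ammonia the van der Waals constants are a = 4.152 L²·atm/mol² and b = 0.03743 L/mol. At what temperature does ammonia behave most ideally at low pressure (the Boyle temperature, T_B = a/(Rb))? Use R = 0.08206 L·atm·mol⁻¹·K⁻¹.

T_B ≈ 1352 K

For a van der Waals gas the second virial coefficient B₂ = b − a/(RT) vanishes at T_B = a/(Rb).
T_B = 4.152/(0.08206×0.03743) = 4.152/0.0030715 = 1352 K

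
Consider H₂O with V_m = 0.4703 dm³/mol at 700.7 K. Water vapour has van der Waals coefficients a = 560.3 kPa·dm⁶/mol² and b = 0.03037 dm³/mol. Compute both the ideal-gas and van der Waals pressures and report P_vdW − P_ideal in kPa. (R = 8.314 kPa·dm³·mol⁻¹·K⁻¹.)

ΔP ≈ -1678 kPa

Ideal: P_ideal = RT/V_m = (8.314)(700.7)/0.4703 = 12387.0 kPa
vdW: P = RT/(V_m − b) − a/V_m² = 5825.62/0.439930 − 560.3/0.221182 = 13242.2 − 2533.21 = 10709.0 kPa
ΔP = 10709.0 − 12387.0 = -1678 kPa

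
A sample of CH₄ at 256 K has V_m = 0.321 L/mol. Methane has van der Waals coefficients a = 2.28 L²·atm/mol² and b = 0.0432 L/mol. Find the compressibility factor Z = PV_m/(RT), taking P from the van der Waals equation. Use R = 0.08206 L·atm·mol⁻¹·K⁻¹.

P = RT/(V_m − b) − a/V_m² = (0.08206)(256)/(0.321 − 0.0432) − 2.28/(0.321)²
  = 21.007/0.27780 − 22.127 = 75.619 − 22.127 = 53.492 atm
Z = PV_m/(RT) = (53.492)(0.321)/((0.08206)(256)) = 17.171/21.007 = 0.8174

Z ≈ 0.8174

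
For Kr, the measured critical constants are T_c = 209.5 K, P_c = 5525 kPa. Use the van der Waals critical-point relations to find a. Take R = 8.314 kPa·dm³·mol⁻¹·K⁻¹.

From T_c = 8a/(27Rb) and P_c = a/(27b²): a = 27 R² T_c²/(64 P_c).
a = 27×(8.314)²×(209.5)²/(64×5525) = 81912817/353600 = 231.7 kPa·dm⁶/mol²

a ≈ 231.7 kPa·dm⁶/mol²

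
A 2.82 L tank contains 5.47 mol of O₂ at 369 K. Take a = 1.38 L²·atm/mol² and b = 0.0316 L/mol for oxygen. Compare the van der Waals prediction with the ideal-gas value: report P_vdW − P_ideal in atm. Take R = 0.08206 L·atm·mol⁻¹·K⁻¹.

Ideal: P_ideal = nRT/V = (5.47)(0.08206)(369)/2.82 = 58.7349 atm
vdW: P = nRT/(V − nb) − a n²/V² = 165.632/2.64715 − 41.2908/7.95240 = 62.5699 − 5.19224 = 57.3777 atm
ΔP = 57.3777 − 58.7349 = -1.357 atm

ΔP ≈ -1.357 atm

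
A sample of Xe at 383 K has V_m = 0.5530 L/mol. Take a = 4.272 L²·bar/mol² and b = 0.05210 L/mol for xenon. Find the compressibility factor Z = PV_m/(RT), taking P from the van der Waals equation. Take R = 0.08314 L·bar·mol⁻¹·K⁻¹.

P = RT/(V_m − b) − a/V_m² = (0.08314)(383)/(0.5530 − 0.05210) − 4.272/(0.5530)²
  = 31.843/0.50090 − 13.970 = 63.572 − 13.970 = 49.602 bar
Z = PV_m/(RT) = (49.602)(0.5530)/((0.08314)(383)) = 27.430/31.843 = 0.8614

Z ≈ 0.8614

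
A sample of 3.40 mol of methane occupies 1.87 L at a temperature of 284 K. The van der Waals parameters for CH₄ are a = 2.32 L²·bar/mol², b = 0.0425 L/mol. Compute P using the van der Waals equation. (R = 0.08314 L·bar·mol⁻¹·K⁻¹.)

P ≈ 38.86 bar

P = nRT/(V − nb) − a n²/V²
nRT/(V − nb) = (3.40)(0.08314)(284)/(1.87 − 3.40×0.0425) = 80.280/1.7255 = 46.526 bar
a n²/V² = (2.32)(3.40)²/(1.87)² = 7.6694 bar
P = 46.526 − 7.6694 = 38.86 bar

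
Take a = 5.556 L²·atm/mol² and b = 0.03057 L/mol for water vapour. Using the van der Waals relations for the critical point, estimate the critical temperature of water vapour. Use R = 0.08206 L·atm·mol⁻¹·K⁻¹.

For a van der Waals gas, T_c = 8a/(27Rb).
T_c = 8×5.556/(27×0.08206×0.03057) = 44.448/0.067732 = 656.2 K

T_c ≈ 656.2 K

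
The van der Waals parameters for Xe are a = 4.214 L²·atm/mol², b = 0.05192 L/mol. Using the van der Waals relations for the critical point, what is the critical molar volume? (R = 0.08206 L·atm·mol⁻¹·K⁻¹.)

V_m,c ≈ 0.1558 L/mol

For a van der Waals gas, V_m,c = 3b.
V_m,c = 3×0.05192 = 0.1558 L/mol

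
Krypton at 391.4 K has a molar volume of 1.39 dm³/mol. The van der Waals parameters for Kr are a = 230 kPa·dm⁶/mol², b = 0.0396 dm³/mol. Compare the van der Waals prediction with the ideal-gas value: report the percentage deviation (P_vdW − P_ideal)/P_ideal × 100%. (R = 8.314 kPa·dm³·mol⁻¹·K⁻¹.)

Ideal: P_ideal = RT/V_m = (8.314)(391.4)/1.39 = 2341.08 kPa
vdW: P = RT/(V_m − b) − a/V_m² = 3254.10/1.35040 − 230/1.93210 = 2409.73 − 119.041 = 2290.69 kPa
% deviation = (2290.69 − 2341.08)/2341.08 × 100% = -2.15%

-2.15 %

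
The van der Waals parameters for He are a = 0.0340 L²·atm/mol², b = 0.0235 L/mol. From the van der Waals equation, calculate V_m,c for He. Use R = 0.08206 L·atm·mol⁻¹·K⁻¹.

V_m,c ≈ 0.07050 L/mol

For a van der Waals gas, V_m,c = 3b.
V_m,c = 3×0.0235 = 0.07050 L/mol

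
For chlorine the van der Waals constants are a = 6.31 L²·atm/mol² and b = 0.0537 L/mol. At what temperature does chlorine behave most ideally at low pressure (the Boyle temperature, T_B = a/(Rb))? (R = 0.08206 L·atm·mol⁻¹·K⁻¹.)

T_B ≈ 1432 K

For a van der Waals gas the second virial coefficient B₂ = b − a/(RT) vanishes at T_B = a/(Rb).
T_B = 6.31/(0.08206×0.0537) = 6.31/0.0044066 = 1432 K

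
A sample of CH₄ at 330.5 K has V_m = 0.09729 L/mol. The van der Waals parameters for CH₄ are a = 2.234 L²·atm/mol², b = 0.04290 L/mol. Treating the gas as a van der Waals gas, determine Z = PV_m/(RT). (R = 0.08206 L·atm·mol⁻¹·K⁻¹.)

P = RT/(V_m − b) − a/V_m² = (0.08206)(330.5)/(0.09729 − 0.04290) − 2.234/(0.09729)²
  = 27.121/0.054390 − 236.02 = 498.64 − 236.02 = 262.62 atm
Z = PV_m/(RT) = (262.62)(0.09729)/((0.08206)(330.5)) = 25.550/27.121 = 0.9421

Z ≈ 0.9421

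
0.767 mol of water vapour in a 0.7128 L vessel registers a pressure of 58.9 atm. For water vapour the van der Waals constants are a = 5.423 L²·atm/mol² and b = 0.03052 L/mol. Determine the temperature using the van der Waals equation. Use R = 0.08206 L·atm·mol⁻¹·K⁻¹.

T ≈ 713.9 K

T = (P + a n²/V²)(V − nb)/(nR)
P + a n²/V² = 58.9 + (5.423)(0.767)²/(0.7128)² = 65.179 atm
V − nb = 0.7128 − (0.767)(0.03052) = 0.68939 L
T = (65.179)(0.68939)/((0.767)(0.08206)) = 713.9 K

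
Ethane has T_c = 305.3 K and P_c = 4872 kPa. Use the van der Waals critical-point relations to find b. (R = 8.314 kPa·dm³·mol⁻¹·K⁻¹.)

b ≈ 0.06512 dm³/mol

From T_c = 8a/(27Rb) and P_c = a/(27b²): b = R T_c/(8 P_c).
b = (8.314)(305.3)/(8×4872) = 2538.3/38976 = 0.06512 dm³/mol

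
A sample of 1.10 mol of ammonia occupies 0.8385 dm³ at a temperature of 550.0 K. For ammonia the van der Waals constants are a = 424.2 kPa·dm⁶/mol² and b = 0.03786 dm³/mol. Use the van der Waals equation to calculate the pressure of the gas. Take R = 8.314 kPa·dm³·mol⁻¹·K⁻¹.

P ≈ 5582 kPa

P = nRT/(V − nb) − a n²/V²
nRT/(V − nb) = (1.10)(8.314)(550.0)/(0.8385 − 1.10×0.03786) = 5030.0/0.79685 = 6312.4 kPa
a n²/V² = (424.2)(1.10)²/(0.8385)² = 730.05 kPa
P = 6312.4 − 730.05 = 5582 kPa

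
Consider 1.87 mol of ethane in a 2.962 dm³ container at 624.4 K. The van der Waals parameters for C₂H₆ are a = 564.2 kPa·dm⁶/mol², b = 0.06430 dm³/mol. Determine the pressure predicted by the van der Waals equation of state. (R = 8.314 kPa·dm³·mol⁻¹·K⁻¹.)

P = nRT/(V − nb) − a n²/V²
nRT/(V − nb) = (1.87)(8.314)(624.4)/(2.962 − 1.87×0.06430) = 9707.7/2.8418 = 3416.0 kPa
a n²/V² = (564.2)(1.87)²/(2.962)² = 224.88 kPa
P = 3416.0 − 224.88 = 3191 kPa

P ≈ 3191 kPa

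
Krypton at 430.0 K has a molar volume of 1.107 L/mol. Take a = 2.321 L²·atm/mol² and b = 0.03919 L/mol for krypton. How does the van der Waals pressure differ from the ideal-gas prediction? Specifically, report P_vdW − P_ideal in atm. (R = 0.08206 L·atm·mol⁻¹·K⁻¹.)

ΔP ≈ -0.724 atm

Ideal: P_ideal = RT/V_m = (0.08206)(430.0)/1.107 = 31.8752 atm
vdW: P = RT/(V_m − b) − a/V_m² = 35.2858/1.06781 − 2.321/1.22545 = 33.0450 − 1.89400 = 31.1510 atm
ΔP = 31.1510 − 31.8752 = -0.724 atm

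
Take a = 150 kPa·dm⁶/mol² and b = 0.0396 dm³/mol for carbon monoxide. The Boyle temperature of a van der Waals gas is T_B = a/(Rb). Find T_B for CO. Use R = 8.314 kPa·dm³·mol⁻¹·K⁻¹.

T_B ≈ 455.6 K

For a van der Waals gas the second virial coefficient B₂ = b − a/(RT) vanishes at T_B = a/(Rb).
T_B = 150/(8.314×0.0396) = 150/0.32923 = 455.6 K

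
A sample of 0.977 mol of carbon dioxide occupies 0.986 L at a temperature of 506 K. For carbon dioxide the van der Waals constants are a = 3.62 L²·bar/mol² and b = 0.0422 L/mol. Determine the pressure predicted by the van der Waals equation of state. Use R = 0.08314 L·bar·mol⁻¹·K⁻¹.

P ≈ 39.95 bar

P = nRT/(V − nb) − a n²/V²
nRT/(V − nb) = (0.977)(0.08314)(506)/(0.986 − 0.977×0.0422) = 41.101/0.94477 = 43.504 bar
a n²/V² = (3.62)(0.977)²/(0.986)² = 3.5542 bar
P = 43.504 − 3.5542 = 39.95 bar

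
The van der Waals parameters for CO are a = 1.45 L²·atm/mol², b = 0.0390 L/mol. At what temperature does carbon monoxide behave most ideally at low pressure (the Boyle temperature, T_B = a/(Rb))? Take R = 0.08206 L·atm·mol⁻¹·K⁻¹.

For a van der Waals gas the second virial coefficient B₂ = b − a/(RT) vanishes at T_B = a/(Rb).
T_B = 1.45/(0.08206×0.0390) = 1.45/0.0032003 = 453.1 K

T_B ≈ 453.1 K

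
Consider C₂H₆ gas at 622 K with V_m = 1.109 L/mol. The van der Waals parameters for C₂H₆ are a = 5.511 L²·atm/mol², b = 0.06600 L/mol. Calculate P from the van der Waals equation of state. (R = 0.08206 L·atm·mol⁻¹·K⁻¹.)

P = RT/(V_m − b) − a/V_m²
RT/(V_m − b) = (0.08206)(622)/(1.109 − 0.06600) = 51.041/1.0430 = 48.937 atm
a/V_m² = 5.511/(1.109)² = 4.4809 atm
P = 48.937 − 4.4809 = 44.46 atm

P ≈ 44.46 atm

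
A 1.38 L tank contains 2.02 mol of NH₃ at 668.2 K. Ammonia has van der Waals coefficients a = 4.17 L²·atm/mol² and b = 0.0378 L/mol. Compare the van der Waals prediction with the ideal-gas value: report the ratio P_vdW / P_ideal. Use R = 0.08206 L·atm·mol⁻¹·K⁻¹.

Ideal: P_ideal = nRT/V = (2.02)(0.08206)(668.2)/1.38 = 80.2621 atm
vdW: P = nRT/(V − nb) − a n²/V² = 110.762/1.30364 − 17.0153/1.90440 = 84.9636 − 8.93473 = 76.0289 atm
Ratio = 76.0289/80.2621 = 0.9473

P_vdW / P_ideal ≈ 0.9473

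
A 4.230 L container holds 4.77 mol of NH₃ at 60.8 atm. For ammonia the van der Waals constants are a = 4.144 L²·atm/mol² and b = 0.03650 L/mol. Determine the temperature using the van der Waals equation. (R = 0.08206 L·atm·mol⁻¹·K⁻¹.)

T ≈ 684.6 K

T = (P + a n²/V²)(V − nb)/(nR)
P + a n²/V² = 60.8 + (4.144)(4.77)²/(4.230)² = 66.070 atm
V − nb = 4.230 − (4.77)(0.03650) = 4.0559 L
T = (66.070)(4.0559)/((4.77)(0.08206)) = 684.6 K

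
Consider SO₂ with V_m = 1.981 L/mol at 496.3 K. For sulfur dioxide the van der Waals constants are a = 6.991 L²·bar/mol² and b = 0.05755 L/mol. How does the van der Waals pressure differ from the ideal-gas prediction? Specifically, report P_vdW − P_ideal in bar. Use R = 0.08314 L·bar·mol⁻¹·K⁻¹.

ΔP ≈ -1.158 bar

Ideal: P_ideal = RT/V_m = (0.08314)(496.3)/1.981 = 20.8291 bar
vdW: P = RT/(V_m − b) − a/V_m² = 41.2624/1.92345 − 6.991/3.92436 = 21.4523 − 1.78144 = 19.6709 bar
ΔP = 19.6709 − 20.8291 = -1.158 bar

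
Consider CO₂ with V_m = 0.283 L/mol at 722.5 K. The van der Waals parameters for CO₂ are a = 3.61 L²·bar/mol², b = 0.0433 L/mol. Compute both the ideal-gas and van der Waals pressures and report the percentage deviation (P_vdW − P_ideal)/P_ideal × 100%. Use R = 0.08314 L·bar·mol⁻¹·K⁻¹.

-3.17 %

Ideal: P_ideal = RT/V_m = (0.08314)(722.5)/0.283 = 212.257 bar
vdW: P = RT/(V_m − b) − a/V_m² = 60.0687/0.239700 − 3.61/0.0800890 = 250.599 − 45.0749 = 205.524 bar
% deviation = (205.524 − 212.257)/212.257 × 100% = -3.17%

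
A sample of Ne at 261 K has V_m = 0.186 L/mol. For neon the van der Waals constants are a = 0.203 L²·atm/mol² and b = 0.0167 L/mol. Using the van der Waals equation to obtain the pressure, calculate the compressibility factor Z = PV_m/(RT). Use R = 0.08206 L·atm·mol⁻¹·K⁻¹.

P = RT/(V_m − b) − a/V_m² = (0.08206)(261)/(0.186 − 0.0167) − 0.203/(0.186)²
  = 21.418/0.16930 − 5.8677 = 126.51 − 5.8677 = 120.64 atm
Z = PV_m/(RT) = (120.64)(0.186)/((0.08206)(261)) = 22.439/21.418 = 1.048

Z ≈ 1.048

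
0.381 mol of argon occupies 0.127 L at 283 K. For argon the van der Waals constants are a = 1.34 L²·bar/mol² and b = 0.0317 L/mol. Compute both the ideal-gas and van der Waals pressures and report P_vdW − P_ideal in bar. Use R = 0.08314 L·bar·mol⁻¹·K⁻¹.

Ideal: P_ideal = nRT/V = (0.381)(0.08314)(283)/0.127 = 70.5859 bar
vdW: P = nRT/(V − nb) − a n²/V² = 8.96440/0.114922 − 0.194516/0.0161290 = 78.0042 − 12.0600 = 65.9442 bar
ΔP = 65.9442 − 70.5859 = -4.642 bar

ΔP ≈ -4.642 bar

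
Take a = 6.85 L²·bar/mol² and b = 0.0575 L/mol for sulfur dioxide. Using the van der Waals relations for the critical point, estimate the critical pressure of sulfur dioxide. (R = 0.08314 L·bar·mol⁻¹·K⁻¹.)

For a van der Waals gas, P_c = a/(27b²).
P_c = 6.85/(27×(0.0575)²) = 6.85/0.089269 = 76.73 bar

P_c ≈ 76.73 bar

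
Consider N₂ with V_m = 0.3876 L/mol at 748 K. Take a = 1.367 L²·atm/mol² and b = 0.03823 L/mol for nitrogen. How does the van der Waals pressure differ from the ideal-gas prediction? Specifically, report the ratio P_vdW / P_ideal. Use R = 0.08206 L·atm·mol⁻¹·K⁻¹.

P_vdW / P_ideal ≈ 1.052

Ideal: P_ideal = RT/V_m = (0.08206)(748)/0.3876 = 158.361 atm
vdW: P = RT/(V_m − b) − a/V_m² = 61.3809/0.349370 − 1.367/0.150234 = 175.690 − 9.09914 = 166.591 atm
Ratio = 166.591/158.361 = 1.052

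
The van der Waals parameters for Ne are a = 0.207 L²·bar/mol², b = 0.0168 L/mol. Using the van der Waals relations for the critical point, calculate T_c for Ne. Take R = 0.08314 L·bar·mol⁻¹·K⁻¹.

For a van der Waals gas, T_c = 8a/(27Rb).
T_c = 8×0.207/(27×0.08314×0.0168) = 1.6560/0.037712 = 43.91 K

T_c ≈ 43.91 K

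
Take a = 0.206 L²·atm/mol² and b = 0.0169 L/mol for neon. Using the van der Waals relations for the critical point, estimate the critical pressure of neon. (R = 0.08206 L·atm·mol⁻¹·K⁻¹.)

P_c ≈ 26.71 atm

For a van der Waals gas, P_c = a/(27b²).
P_c = 0.206/(27×(0.0169)²) = 0.206/0.0077115 = 26.71 atm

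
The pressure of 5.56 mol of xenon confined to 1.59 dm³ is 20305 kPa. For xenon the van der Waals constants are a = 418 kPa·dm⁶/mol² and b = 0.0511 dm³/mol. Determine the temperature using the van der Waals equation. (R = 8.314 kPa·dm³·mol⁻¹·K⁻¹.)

T ≈ 718.0 K

T = (P + a n²/V²)(V − nb)/(nR)
P + a n²/V² = 20305 + (418)(5.56)²/(1.59)² = 25416 kPa
V − nb = 1.59 − (5.56)(0.0511) = 1.3059 dm³
T = (25416)(1.3059)/((5.56)(8.314)) = 718.0 K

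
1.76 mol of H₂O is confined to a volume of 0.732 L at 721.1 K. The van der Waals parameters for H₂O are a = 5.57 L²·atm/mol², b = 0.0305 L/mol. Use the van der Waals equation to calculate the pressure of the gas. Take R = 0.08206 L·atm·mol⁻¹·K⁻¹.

P ≈ 121.3 atm

P = nRT/(V − nb) − a n²/V²
nRT/(V − nb) = (1.76)(0.08206)(721.1)/(0.732 − 1.76×0.0305) = 104.15/0.67832 = 153.54 atm
a n²/V² = (5.57)(1.76)²/(0.732)² = 32.200 atm
P = 153.54 − 32.200 = 121.3 atm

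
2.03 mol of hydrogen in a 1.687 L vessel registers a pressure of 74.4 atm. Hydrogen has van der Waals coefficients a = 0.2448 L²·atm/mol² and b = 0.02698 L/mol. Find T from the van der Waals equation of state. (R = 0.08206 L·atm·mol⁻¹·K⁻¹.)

T ≈ 732.5 K

T = (P + a n²/V²)(V − nb)/(nR)
P + a n²/V² = 74.4 + (0.2448)(2.03)²/(1.687)² = 74.754 atm
V − nb = 1.687 − (2.03)(0.02698) = 1.6322 L
T = (74.754)(1.6322)/((2.03)(0.08206)) = 732.5 K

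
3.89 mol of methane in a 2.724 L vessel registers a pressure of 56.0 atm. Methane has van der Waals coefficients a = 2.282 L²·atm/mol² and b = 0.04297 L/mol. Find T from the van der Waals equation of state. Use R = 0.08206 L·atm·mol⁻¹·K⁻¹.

T = (P + a n²/V²)(V − nb)/(nR)
P + a n²/V² = 56.0 + (2.282)(3.89)²/(2.724)² = 60.654 atm
V − nb = 2.724 − (3.89)(0.04297) = 2.5568 L
T = (60.654)(2.5568)/((3.89)(0.08206)) = 485.8 K

T ≈ 485.8 K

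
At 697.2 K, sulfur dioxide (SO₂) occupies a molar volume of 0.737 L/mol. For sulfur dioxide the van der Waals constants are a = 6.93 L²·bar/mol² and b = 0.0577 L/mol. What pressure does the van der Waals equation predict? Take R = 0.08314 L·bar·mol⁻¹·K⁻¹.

P ≈ 72.57 bar

P = RT/(V_m − b) − a/V_m²
RT/(V_m − b) = (0.08314)(697.2)/(0.737 − 0.0577) = 57.965/0.67930 = 85.330 bar
a/V_m² = 6.93/(0.737)² = 12.758 bar
P = 85.330 − 12.758 = 72.57 bar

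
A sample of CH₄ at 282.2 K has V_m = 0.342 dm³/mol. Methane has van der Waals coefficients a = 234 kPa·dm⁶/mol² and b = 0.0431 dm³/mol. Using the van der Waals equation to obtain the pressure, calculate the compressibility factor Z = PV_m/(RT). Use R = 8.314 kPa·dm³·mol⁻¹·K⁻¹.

P = RT/(V_m − b) − a/V_m² = (8.314)(282.2)/(0.342 − 0.0431) − 234/(0.342)²
  = 2346.2/0.29890 − 2000.6 = 7849.4 − 2000.6 = 5848.8 kPa
Z = PV_m/(RT) = (5848.8)(0.342)/((8.314)(282.2)) = 2000.3/2346.2 = 0.8526

Z ≈ 0.8526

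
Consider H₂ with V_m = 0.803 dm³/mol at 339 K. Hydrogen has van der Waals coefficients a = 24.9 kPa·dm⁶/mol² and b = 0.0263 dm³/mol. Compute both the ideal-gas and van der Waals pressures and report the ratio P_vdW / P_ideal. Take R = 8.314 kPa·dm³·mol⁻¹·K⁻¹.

P_vdW / P_ideal ≈ 1.023

Ideal: P_ideal = RT/V_m = (8.314)(339)/0.803 = 3509.90 kPa
vdW: P = RT/(V_m − b) − a/V_m² = 2818.45/0.776700 − 24.9/0.644809 = 3628.75 − 38.6161 = 3590.13 kPa
Ratio = 3590.13/3509.90 = 1.023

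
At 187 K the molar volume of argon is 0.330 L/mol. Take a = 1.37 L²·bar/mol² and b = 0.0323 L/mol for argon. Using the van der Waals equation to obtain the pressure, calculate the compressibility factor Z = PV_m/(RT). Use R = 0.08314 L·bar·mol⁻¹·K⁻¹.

P = RT/(V_m − b) − a/V_m² = (0.08314)(187)/(0.330 − 0.0323) − 1.37/(0.330)²
  = 15.547/0.29770 − 12.580 = 52.224 − 12.580 = 39.644 bar
Z = PV_m/(RT) = (39.644)(0.330)/((0.08314)(187)) = 13.083/15.547 = 0.8415

Z ≈ 0.8415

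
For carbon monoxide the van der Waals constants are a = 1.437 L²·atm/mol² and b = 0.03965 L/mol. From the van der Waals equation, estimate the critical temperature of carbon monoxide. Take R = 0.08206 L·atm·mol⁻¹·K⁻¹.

For a van der Waals gas, T_c = 8a/(27Rb).
T_c = 8×1.437/(27×0.08206×0.03965) = 11.496/0.087849 = 130.9 K

T_c ≈ 130.9 K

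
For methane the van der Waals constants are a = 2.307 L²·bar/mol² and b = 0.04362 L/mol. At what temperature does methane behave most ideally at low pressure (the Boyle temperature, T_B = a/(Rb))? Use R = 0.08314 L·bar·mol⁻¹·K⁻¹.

For a van der Waals gas the second virial coefficient B₂ = b − a/(RT) vanishes at T_B = a/(Rb).
T_B = 2.307/(0.08314×0.04362) = 2.307/0.0036266 = 636.1 K

T_B ≈ 636.1 K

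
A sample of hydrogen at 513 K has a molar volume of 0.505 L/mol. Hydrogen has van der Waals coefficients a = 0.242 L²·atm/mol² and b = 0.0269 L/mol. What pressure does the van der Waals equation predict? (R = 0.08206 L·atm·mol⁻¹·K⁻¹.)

P ≈ 87.10 atm

P = RT/(V_m − b) − a/V_m²
RT/(V_m − b) = (0.08206)(513)/(0.505 − 0.0269) = 42.097/0.47810 = 88.051 atm
a/V_m² = 0.242/(0.505)² = 0.94893 atm
P = 88.051 − 0.94893 = 87.10 atm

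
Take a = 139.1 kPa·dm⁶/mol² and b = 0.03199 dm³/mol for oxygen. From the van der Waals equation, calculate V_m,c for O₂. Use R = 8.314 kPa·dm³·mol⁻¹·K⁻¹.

For a van der Waals gas, V_m,c = 3b.
V_m,c = 3×0.03199 = 0.09597 dm³/mol

V_m,c ≈ 0.09597 dm³/mol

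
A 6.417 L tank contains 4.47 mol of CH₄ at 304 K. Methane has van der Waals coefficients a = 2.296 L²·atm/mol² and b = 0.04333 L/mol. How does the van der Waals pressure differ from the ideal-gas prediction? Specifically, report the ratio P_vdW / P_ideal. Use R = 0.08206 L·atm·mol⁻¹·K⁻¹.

P_vdW / P_ideal ≈ 0.9670

Ideal: P_ideal = nRT/V = (4.47)(0.08206)(304)/6.417 = 17.3772 atm
vdW: P = nRT/(V − nb) − a n²/V² = 111.510/6.22331 − 45.8761/41.1779 = 17.9181 − 1.11410 = 16.8040 atm
Ratio = 16.8040/17.3772 = 0.9670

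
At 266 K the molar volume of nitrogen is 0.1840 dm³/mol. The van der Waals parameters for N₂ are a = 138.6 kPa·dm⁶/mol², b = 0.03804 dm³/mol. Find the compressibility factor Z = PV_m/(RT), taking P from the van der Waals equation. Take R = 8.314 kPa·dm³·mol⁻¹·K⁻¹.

P = RT/(V_m − b) − a/V_m² = (8.314)(266)/(0.1840 − 0.03804) − 138.6/(0.1840)²
  = 2211.5/0.14596 − 4093.8 = 15151 − 4093.8 = 11057 kPa
Z = PV_m/(RT) = (11057)(0.1840)/((8.314)(266)) = 2034.5/2211.5 = 0.9200

Z ≈ 0.9200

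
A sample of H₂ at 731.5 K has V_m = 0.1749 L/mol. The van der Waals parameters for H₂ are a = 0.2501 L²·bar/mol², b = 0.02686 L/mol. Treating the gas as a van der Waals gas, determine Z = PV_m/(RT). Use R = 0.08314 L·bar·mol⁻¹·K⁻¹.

Z ≈ 1.158

P = RT/(V_m − b) − a/V_m² = (0.08314)(731.5)/(0.1749 − 0.02686) − 0.2501/(0.1749)²
  = 60.817/0.14804 − 8.1759 = 410.81 − 8.1759 = 402.63 bar
Z = PV_m/(RT) = (402.63)(0.1749)/((0.08314)(731.5)) = 70.420/60.817 = 1.158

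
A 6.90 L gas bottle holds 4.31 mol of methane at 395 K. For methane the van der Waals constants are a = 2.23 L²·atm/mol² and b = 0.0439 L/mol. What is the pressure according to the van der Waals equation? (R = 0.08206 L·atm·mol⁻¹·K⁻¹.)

P ≈ 19.95 atm

P = nRT/(V − nb) − a n²/V²
nRT/(V − nb) = (4.31)(0.08206)(395)/(6.90 − 4.31×0.0439) = 139.70/6.7108 = 20.817 atm
a n²/V² = (2.23)(4.31)²/(6.90)² = 0.87008 atm
P = 20.817 − 0.87008 = 19.95 atm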